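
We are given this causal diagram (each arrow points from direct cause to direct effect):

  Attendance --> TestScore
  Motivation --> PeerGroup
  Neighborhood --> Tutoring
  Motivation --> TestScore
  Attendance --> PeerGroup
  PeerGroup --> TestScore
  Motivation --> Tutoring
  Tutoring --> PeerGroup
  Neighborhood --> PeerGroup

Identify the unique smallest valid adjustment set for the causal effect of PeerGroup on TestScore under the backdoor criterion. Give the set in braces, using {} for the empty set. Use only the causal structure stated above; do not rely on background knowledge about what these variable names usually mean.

Variables eligible for adjustment (non-descendants of PeerGroup, excluding PeerGroup and TestScore): {Attendance, Motivation, Neighborhood, Tutoring}.
Backdoor paths from PeerGroup to TestScore:
  P1: PeerGroup <- Neighborhood -> Tutoring <- Motivation -> TestScore
  P2: PeerGroup <- Motivation -> TestScore
  P3: PeerGroup <- Attendance -> TestScore
  P4: PeerGroup <- Tutoring <- Motivation -> TestScore
The empty set is not sufficient: P2 (PeerGroup <- Motivation -> TestScore) has no collider blocking it and no conditioned non-collider, so it is open.
Try {Attendance, Motivation}:
  P1: blocked at collider Tutoring (neither it nor any descendant is in the conditioning set).
  P2: blocked at fork node Motivation ∈ conditioning set.
  P3: blocked at fork node Attendance ∈ conditioning set.
  P4: blocked at fork node Motivation ∈ conditioning set.
{Attendance, Motivation} contains no descendant of PeerGroup and blocks every backdoor path.
Every element of {Attendance, Motivation} is needed (dropping Attendance leaves P3 open; dropping Motivation leaves P2 open), so no proper subset is valid.
Among all size-2 subsets of the eligible variables, only {Attendance, Motivation} blocks every backdoor path, so it is the unique smallest valid adjustment set.

{Attendance, Motivation}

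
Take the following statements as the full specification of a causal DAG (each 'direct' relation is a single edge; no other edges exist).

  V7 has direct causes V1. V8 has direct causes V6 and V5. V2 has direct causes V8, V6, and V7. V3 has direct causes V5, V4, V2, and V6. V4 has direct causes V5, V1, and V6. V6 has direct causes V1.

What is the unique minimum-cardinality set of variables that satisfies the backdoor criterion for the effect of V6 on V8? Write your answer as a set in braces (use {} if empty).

Variables eligible for adjustment (non-descendants of V6, excluding V6 and V8): {V1, V5, V7}.
Backdoor paths from V6 to V8:
  P1: V6 <- V1 -> V4 <- V5 -> V8
  P2: V6 <- V1 -> V4 <- V5 -> V3 <- V2 <- V8
  P3: V6 <- V1 -> V4 -> V3 <- V5 -> V8
  P4: V6 <- V1 -> V4 -> V3 <- V2 <- V8
  P5: V6 <- V1 -> V7 -> V2 <- V8
  P6: V6 <- V1 -> V7 -> V2 -> V3 <- V5 -> V8
  P7: V6 <- V1 -> V7 -> V2 -> V3 <- V4 <- V5 -> V8
Each backdoor path contains an unconditioned collider, so every path is already blocked with the empty conditioning set:
  P1: blocked at collider V4 (neither it nor any descendant is in the conditioning set).
  P2: blocked at collider V4 (neither it nor any descendant is in the conditioning set).
  P3: blocked at collider V3 (neither it nor any descendant is in the conditioning set).
  P4: blocked at collider V3 (neither it nor any descendant is in the conditioning set).
  P5: blocked at collider V2 (neither it nor any descendant is in the conditioning set).
  P6: blocked at collider V3 (neither it nor any descendant is in the conditioning set).
  P7: blocked at collider V3 (neither it nor any descendant is in the conditioning set).
The empty set is therefore the unique smallest valid set.

{}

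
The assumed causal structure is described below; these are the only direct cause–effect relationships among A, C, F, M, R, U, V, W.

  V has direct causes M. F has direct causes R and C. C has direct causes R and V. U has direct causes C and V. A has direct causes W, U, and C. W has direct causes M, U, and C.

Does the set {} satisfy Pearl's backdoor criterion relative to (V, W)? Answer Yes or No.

Backdoor paths from V to W (paths whose first edge points into V):
  P1: V <- M -> W
Condition 1 (no descendant of V in the set): holds — descendants of V are {A, C, F, U, W}; none are in {}.
Condition 2 (every backdoor path blocked by {}):
  P1: open — no interior node is in the conditioning set.
{} does not satisfy the backdoor criterion.

No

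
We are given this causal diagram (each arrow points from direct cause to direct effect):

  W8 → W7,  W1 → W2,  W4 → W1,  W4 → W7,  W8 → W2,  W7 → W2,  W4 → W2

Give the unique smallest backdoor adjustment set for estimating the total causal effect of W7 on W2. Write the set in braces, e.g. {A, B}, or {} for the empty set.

Variables eligible for adjustment (non-descendants of W7, excluding W7 and W2): {W1, W4, W8}.
Backdoor paths from W7 to W2:
  P1: W7 <- W8 -> W2
  P2: W7 <- W4 -> W1 -> W2
  P3: W7 <- W4 -> W2
The empty set is not sufficient: P1 (W7 <- W8 -> W2) has no collider blocking it and no conditioned non-collider, so it is open.
Try {W4, W8}:
  P1: blocked at fork node W8 ∈ conditioning set.
  P2: blocked at fork node W4 ∈ conditioning set.
  P3: blocked at fork node W4 ∈ conditioning set.
{W4, W8} contains no descendant of W7 and blocks every backdoor path.
Every element of {W4, W8} is needed (dropping W4 leaves P2 open; dropping W8 leaves P1 open), so no proper subset is valid.
Among all size-2 subsets of the eligible variables, only {W4, W8} blocks every backdoor path, so it is the unique smallest valid adjustment set.

{W4, W8}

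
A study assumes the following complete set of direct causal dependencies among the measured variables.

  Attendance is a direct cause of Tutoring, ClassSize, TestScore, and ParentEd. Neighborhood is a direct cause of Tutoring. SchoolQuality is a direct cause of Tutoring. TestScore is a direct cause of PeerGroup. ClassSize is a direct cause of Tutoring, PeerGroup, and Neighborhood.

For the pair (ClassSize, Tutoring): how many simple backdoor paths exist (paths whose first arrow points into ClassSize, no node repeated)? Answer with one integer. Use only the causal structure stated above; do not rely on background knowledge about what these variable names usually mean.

1

A backdoor path from ClassSize to Tutoring is any simple undirected path whose first edge points into ClassSize (i.e. leaves ClassSize via a parent).
Parents of ClassSize: {Attendance}.
Enumerating:
  P1: ClassSize <- Attendance -> Tutoring
That exhausts the simple backdoor paths. Count: 1.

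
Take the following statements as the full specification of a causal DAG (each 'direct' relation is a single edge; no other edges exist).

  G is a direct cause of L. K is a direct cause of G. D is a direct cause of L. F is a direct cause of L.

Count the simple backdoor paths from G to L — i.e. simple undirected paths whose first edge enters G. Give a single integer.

0

A backdoor path from G to L is any simple undirected path whose first edge points into G (i.e. leaves G via a parent).
Parents of G: {K}.
No simple path from any parent of G reaches L without revisiting G, so there are no backdoor paths.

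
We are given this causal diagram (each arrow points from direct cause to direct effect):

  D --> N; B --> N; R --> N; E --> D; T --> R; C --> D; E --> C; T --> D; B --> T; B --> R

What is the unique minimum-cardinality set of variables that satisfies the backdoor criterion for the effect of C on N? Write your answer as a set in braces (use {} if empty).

{E}

Variables eligible for adjustment (non-descendants of C, excluding C and N): {B, E, R, T}.
Backdoor paths from C to N:
  P1: C <- E -> D <- T <- B -> R -> N
  P2: C <- E -> D <- T <- B -> N
  P3: C <- E -> D <- T -> R <- B -> N
  P4: C <- E -> D <- T -> R -> N
  P5: C <- E -> D -> N
The empty set is not sufficient: P5 (C <- E -> D -> N) has no collider blocking it and no conditioned non-collider, so it is open.
Try {E}:
  P1: blocked at fork node E ∈ conditioning set.
  P2: blocked at fork node E ∈ conditioning set.
  P3: blocked at fork node E ∈ conditioning set.
  P4: blocked at fork node E ∈ conditioning set.
  P5: blocked at fork node E ∈ conditioning set.
{E} contains no descendant of C and blocks every backdoor path.
No other singleton works — e.g. {B} leaves P5 open — so {E} is the unique smallest valid adjustment set.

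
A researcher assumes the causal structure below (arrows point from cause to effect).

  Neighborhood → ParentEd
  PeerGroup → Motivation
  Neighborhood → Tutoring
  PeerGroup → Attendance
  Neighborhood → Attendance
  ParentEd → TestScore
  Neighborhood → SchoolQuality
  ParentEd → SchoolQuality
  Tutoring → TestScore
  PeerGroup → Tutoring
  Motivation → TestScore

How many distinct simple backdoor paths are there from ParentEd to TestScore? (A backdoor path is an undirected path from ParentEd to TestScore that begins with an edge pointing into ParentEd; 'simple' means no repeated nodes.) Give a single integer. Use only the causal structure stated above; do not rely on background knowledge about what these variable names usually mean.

A backdoor path from ParentEd to TestScore is any simple undirected path whose first edge points into ParentEd (i.e. leaves ParentEd via a parent).
Parents of ParentEd: {Neighborhood}.
Enumerating:
  P1: ParentEd <- Neighborhood -> Tutoring <- PeerGroup -> Motivation -> TestScore
  P2: ParentEd <- Neighborhood -> Tutoring -> TestScore
  P3: ParentEd <- Neighborhood -> Attendance <- PeerGroup -> Tutoring -> TestScore
  P4: ParentEd <- Neighborhood -> Attendance <- PeerGroup -> Motivation -> TestScore
That exhausts the simple backdoor paths. Count: 4.

4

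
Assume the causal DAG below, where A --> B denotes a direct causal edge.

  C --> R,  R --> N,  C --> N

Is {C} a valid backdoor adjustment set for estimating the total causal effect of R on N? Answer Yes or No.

Backdoor paths from R to N (paths whose first edge points into R):
  P1: R <- C -> N
Condition 1 (no descendant of R in the set): holds — descendants of R are {N}; none are in {C}.
Condition 2 (every backdoor path blocked by {C}):
  P1: blocked at fork node C ∈ conditioning set.
{C} satisfies the backdoor criterion.

Yes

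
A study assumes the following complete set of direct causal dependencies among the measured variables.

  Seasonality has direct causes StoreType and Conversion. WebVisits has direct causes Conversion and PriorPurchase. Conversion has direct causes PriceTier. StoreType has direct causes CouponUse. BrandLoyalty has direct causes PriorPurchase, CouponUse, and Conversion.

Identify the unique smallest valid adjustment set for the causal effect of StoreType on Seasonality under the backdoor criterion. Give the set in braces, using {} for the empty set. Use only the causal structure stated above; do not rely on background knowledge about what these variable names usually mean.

{}

Variables eligible for adjustment (non-descendants of StoreType, excluding StoreType and Seasonality): {BrandLoyalty, Conversion, CouponUse, PriceTier, PriorPurchase, WebVisits}.
Backdoor paths from StoreType to Seasonality:
  P1: StoreType <- CouponUse -> BrandLoyalty <- PriorPurchase -> WebVisits <- Conversion -> Seasonality
  P2: StoreType <- CouponUse -> BrandLoyalty <- Conversion -> Seasonality
Each backdoor path contains an unconditioned collider, so every path is already blocked with the empty conditioning set:
  P1: blocked at collider BrandLoyalty (neither it nor any descendant is in the conditioning set).
  P2: blocked at collider BrandLoyalty (neither it nor any descendant is in the conditioning set).
The empty set is therefore the unique smallest valid set.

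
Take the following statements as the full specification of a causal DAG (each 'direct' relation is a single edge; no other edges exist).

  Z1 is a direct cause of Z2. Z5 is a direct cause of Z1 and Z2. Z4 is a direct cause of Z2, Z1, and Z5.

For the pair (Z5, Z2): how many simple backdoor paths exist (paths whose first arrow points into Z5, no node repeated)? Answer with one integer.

A backdoor path from Z5 to Z2 is any simple undirected path whose first edge points into Z5 (i.e. leaves Z5 via a parent).
Parents of Z5: {Z4}.
Enumerating:
  P1: Z5 <- Z4 -> Z1 -> Z2
  P2: Z5 <- Z4 -> Z2
That exhausts the simple backdoor paths. Count: 2.

2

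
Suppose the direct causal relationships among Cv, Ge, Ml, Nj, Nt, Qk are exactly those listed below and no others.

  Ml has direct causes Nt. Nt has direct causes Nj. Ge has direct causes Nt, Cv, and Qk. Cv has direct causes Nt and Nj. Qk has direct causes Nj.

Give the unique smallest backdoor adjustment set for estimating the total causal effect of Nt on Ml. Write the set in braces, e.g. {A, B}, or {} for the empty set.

Variables eligible for adjustment (non-descendants of Nt, excluding Nt and Ml): {Nj, Qk}.
Backdoor paths from Nt to Ml:
  (none)
With no backdoor paths the empty set already satisfies the criterion, and it is trivially minimal.

{}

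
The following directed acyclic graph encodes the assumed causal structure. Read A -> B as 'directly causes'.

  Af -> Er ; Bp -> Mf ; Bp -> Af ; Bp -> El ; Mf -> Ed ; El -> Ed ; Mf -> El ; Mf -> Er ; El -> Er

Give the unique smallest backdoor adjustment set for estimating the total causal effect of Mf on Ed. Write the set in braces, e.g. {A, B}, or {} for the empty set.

{Bp}

Variables eligible for adjustment (non-descendants of Mf, excluding Mf and Ed): {Af, Bp}.
Backdoor paths from Mf to Ed:
  P1: Mf <- Bp -> Af -> Er <- El -> Ed
  P2: Mf <- Bp -> El -> Ed
The empty set is not sufficient: P2 (Mf <- Bp -> El -> Ed) has no collider blocking it and no conditioned non-collider, so it is open.
Try {Bp}:
  P1: blocked at fork node Bp ∈ conditioning set.
  P2: blocked at fork node Bp ∈ conditioning set.
{Bp} contains no descendant of Mf and blocks every backdoor path.
No other singleton works — e.g. {Af} leaves P2 open — so {Bp} is the unique smallest valid adjustment set.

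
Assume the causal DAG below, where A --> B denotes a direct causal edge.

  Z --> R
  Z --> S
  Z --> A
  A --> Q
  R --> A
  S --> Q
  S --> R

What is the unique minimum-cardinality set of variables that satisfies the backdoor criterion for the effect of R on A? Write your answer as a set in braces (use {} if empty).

{Z}

Variables eligible for adjustment (non-descendants of R, excluding R and A): {S, Z}.
Backdoor paths from R to A:
  P1: R <- Z -> S -> Q <- A
  P2: R <- Z -> A
  P3: R <- S <- Z -> A
  P4: R <- S -> Q <- A
The empty set is not sufficient: P2 (R <- Z -> A) has no collider blocking it and no conditioned non-collider, so it is open.
Try {Z}:
  P1: blocked at fork node Z ∈ conditioning set.
  P2: blocked at fork node Z ∈ conditioning set.
  P3: blocked at fork node Z ∈ conditioning set.
  P4: blocked at collider Q (neither it nor any descendant is in the conditioning set).
{Z} contains no descendant of R and blocks every backdoor path.
No other singleton works — e.g. {S} leaves P2 open — so {Z} is the unique smallest valid adjustment set.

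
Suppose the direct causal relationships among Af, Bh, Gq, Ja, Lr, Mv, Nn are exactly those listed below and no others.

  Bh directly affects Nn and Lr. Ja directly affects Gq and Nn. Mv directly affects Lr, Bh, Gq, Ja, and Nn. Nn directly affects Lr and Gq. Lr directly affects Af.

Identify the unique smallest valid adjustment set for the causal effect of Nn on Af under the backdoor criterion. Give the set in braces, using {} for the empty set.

Variables eligible for adjustment (non-descendants of Nn, excluding Nn and Af): {Bh, Ja, Mv}.
Backdoor paths from Nn to Af:
  P1: Nn <- Mv -> Bh -> Lr -> Af
  P2: Nn <- Mv -> Lr -> Af
  P3: Nn <- Bh <- Mv -> Lr -> Af
  P4: Nn <- Bh -> Lr -> Af
  P5: Nn <- Ja <- Mv -> Bh -> Lr -> Af
  P6: Nn <- Ja <- Mv -> Lr -> Af
  P7: Nn <- Ja -> Gq <- Mv -> Bh -> Lr -> Af
  P8: Nn <- Ja -> Gq <- Mv -> Lr -> Af
The empty set is not sufficient: P1 (Nn <- Mv -> Bh -> Lr -> Af) has no collider blocking it and no conditioned non-collider, so it is open.
Try {Bh, Mv}:
  P1: blocked at fork node Mv ∈ conditioning set.
  P2: blocked at fork node Mv ∈ conditioning set.
  P3: blocked at chain node Bh ∈ conditioning set.
  P4: blocked at fork node Bh ∈ conditioning set.
  P5: blocked at fork node Mv ∈ conditioning set.
  P6: blocked at fork node Mv ∈ conditioning set.
  P7: blocked at collider Gq (neither it nor any descendant is in the conditioning set).
  P8: blocked at collider Gq (neither it nor any descendant is in the conditioning set).
{Bh, Mv} contains no descendant of Nn and blocks every backdoor path.
Every element of {Bh, Mv} is needed (dropping Bh leaves P4 open; dropping Mv leaves P2 open), so no proper subset is valid.
Among all size-2 subsets of the eligible variables, only {Bh, Mv} blocks every backdoor path, so it is the unique smallest valid adjustment set.

{Bh, Mv}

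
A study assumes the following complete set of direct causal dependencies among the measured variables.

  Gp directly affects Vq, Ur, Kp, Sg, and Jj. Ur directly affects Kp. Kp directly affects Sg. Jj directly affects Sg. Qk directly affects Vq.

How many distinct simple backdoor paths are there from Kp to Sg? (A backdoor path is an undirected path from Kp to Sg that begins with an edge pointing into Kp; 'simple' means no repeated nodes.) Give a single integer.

4

A backdoor path from Kp to Sg is any simple undirected path whose first edge points into Kp (i.e. leaves Kp via a parent).
Parents of Kp: {Gp, Ur}.
Enumerating:
  P1: Kp <- Gp -> Jj -> Sg
  P2: Kp <- Gp -> Sg
  P3: Kp <- Ur <- Gp -> Jj -> Sg
  P4: Kp <- Ur <- Gp -> Sg
That exhausts the simple backdoor paths. Count: 4.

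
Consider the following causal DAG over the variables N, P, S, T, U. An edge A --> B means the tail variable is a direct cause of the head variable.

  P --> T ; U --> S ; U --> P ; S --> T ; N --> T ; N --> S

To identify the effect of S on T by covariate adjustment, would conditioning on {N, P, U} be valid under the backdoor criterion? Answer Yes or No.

Backdoor paths from S to T (paths whose first edge points into S):
  P1: S <- U -> P -> T
  P2: S <- N -> T
Condition 1 (no descendant of S in the set): holds — descendants of S are {T}; none are in {N, P, U}.
Condition 2 (every backdoor path blocked by {N, P, U}):
  P1: blocked at fork node U ∈ conditioning set.
  P2: blocked at fork node N ∈ conditioning set.
{N, P, U} satisfies the backdoor criterion.

Yes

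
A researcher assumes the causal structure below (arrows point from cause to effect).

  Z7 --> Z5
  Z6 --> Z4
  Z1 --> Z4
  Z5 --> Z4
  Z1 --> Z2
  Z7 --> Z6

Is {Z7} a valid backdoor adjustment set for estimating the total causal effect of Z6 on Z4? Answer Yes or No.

Backdoor paths from Z6 to Z4 (paths whose first edge points into Z6):
  P1: Z6 <- Z7 -> Z5 -> Z4
Condition 1 (no descendant of Z6 in the set): holds — descendants of Z6 are {Z4}; none are in {Z7}.
Condition 2 (every backdoor path blocked by {Z7}):
  P1: blocked at fork node Z7 ∈ conditioning set.
{Z7} satisfies the backdoor criterion.

Yes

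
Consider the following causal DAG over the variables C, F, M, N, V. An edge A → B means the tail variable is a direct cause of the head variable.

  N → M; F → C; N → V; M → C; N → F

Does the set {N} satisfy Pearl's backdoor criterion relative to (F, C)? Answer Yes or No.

Yes

Backdoor paths from F to C (paths whose first edge points into F):
  P1: F <- N -> M -> C
Condition 1 (no descendant of F in the set): holds — descendants of F are {C}; none are in {N}.
Condition 2 (every backdoor path blocked by {N}):
  P1: blocked at fork node N ∈ conditioning set.
{N} satisfies the backdoor criterion.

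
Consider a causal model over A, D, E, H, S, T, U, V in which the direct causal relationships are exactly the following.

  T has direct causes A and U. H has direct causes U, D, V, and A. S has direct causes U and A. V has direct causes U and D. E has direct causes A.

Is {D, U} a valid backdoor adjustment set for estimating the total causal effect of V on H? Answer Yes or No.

Yes

Backdoor paths from V to H (paths whose first edge points into V):
  P1: V <- U -> S <- A -> H
  P2: V <- U -> T <- A -> H
  P3: V <- U -> H
  P4: V <- D -> H
Condition 1 (no descendant of V in the set): holds — descendants of V are {H}; none are in {D, U}.
Condition 2 (every backdoor path blocked by {D, U}):
  P1: blocked at fork node U ∈ conditioning set.
  P2: blocked at fork node U ∈ conditioning set.
  P3: blocked at fork node U ∈ conditioning set.
  P4: blocked at fork node D ∈ conditioning set.
{D, U} satisfies the backdoor criterion.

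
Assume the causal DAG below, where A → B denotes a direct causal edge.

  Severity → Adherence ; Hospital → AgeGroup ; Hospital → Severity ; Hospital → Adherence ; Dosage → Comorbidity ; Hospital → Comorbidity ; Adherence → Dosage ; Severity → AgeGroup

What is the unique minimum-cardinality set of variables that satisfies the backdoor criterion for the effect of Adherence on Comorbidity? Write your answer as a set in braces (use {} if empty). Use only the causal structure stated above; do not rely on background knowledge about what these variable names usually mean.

{Hospital}

Variables eligible for adjustment (non-descendants of Adherence, excluding Adherence and Comorbidity): {AgeGroup, Hospital, Severity}.
Backdoor paths from Adherence to Comorbidity:
  P1: Adherence <- Hospital -> Comorbidity
  P2: Adherence <- Severity <- Hospital -> Comorbidity
  P3: Adherence <- Severity -> AgeGroup <- Hospital -> Comorbidity
The empty set is not sufficient: P1 (Adherence <- Hospital -> Comorbidity) has no collider blocking it and no conditioned non-collider, so it is open.
Try {Hospital}:
  P1: blocked at fork node Hospital ∈ conditioning set.
  P2: blocked at fork node Hospital ∈ conditioning set.
  P3: blocked at collider AgeGroup (neither it nor any descendant is in the conditioning set).
{Hospital} contains no descendant of Adherence and blocks every backdoor path.
No other singleton works — e.g. {Severity} leaves P1 open — so {Hospital} is the unique smallest valid adjustment set.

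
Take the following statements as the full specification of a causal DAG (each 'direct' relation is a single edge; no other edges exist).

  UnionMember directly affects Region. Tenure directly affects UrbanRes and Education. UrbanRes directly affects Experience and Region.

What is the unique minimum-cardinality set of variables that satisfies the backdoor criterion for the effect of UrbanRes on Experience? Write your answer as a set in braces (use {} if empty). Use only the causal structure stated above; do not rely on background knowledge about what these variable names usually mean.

{}

Variables eligible for adjustment (non-descendants of UrbanRes, excluding UrbanRes and Experience): {Education, Tenure, UnionMember}.
Backdoor paths from UrbanRes to Experience:
  (none)
With no backdoor paths the empty set already satisfies the criterion, and it is trivially minimal.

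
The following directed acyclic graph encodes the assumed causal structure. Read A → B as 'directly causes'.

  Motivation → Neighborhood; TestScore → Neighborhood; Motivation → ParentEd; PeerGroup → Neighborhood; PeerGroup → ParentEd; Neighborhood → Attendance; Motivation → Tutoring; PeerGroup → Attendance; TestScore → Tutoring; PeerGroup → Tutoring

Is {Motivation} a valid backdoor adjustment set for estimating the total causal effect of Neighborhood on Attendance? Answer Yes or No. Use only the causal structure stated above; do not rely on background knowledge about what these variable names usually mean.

No

Backdoor paths from Neighborhood to Attendance (paths whose first edge points into Neighborhood):
  P1: Neighborhood <- TestScore -> Tutoring <- Motivation -> ParentEd <- PeerGroup -> Attendance
  P2: Neighborhood <- TestScore -> Tutoring <- PeerGroup -> Attendance
  P3: Neighborhood <- Motivation -> ParentEd <- PeerGroup -> Attendance
  P4: Neighborhood <- Motivation -> Tutoring <- PeerGroup -> Attendance
  P5: Neighborhood <- PeerGroup -> Attendance
Condition 1 (no descendant of Neighborhood in the set): holds — descendants of Neighborhood are {Attendance}; none are in {Motivation}.
Condition 2 (every backdoor path blocked by {Motivation}):
  P1: blocked at collider Tutoring (neither it nor any descendant is in the conditioning set).
  P2: blocked at collider Tutoring (neither it nor any descendant is in the conditioning set).
  P3: blocked at fork node Motivation ∈ conditioning set.
  P4: blocked at fork node Motivation ∈ conditioning set.
  P5: open — no interior node is in the conditioning set.
{Motivation} does not satisfy the backdoor criterion.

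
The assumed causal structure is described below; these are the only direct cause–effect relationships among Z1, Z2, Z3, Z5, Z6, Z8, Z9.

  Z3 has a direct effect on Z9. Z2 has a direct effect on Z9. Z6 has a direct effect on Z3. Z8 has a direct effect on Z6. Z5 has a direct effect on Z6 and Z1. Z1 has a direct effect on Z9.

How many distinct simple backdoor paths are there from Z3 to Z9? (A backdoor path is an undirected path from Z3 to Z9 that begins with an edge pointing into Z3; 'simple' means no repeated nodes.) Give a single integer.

A backdoor path from Z3 to Z9 is any simple undirected path whose first edge points into Z3 (i.e. leaves Z3 via a parent).
Parents of Z3: {Z6}.
Enumerating:
  P1: Z3 <- Z6 <- Z5 -> Z1 -> Z9
That exhausts the simple backdoor paths. Count: 1.

1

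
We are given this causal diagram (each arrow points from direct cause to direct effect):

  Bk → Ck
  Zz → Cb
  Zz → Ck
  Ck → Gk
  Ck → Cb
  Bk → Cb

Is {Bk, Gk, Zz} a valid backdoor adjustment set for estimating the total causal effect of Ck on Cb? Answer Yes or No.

No

Backdoor paths from Ck to Cb (paths whose first edge points into Ck):
  P1: Ck <- Bk -> Cb
  P2: Ck <- Zz -> Cb
Condition 1 (no descendant of Ck in the set): FAILS — Gk is a descendant of Ck.
Condition 2 (every backdoor path blocked by {Bk, Gk, Zz}):
  P1: blocked at fork node Bk ∈ conditioning set.
  P2: blocked at fork node Zz ∈ conditioning set.
{Bk, Gk, Zz} does not satisfy the backdoor criterion.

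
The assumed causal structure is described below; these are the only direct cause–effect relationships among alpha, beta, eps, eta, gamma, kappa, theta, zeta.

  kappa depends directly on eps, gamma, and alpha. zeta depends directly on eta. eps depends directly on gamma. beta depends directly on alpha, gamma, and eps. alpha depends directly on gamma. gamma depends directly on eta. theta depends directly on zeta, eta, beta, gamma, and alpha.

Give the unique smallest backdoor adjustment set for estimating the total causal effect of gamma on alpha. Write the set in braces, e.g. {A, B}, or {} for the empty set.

Variables eligible for adjustment (non-descendants of gamma, excluding gamma and alpha): {eta, zeta}.
Backdoor paths from gamma to alpha:
  P1: gamma <- eta -> zeta -> theta <- alpha
  P2: gamma <- eta -> zeta -> theta <- beta <- alpha
  P3: gamma <- eta -> zeta -> theta <- beta <- eps -> kappa <- alpha
  P4: gamma <- eta -> theta <- alpha
  P5: gamma <- eta -> theta <- beta <- alpha
  P6: gamma <- eta -> theta <- beta <- eps -> kappa <- alpha
Each backdoor path contains an unconditioned collider, so every path is already blocked with the empty conditioning set:
  P1: blocked at collider theta (neither it nor any descendant is in the conditioning set).
  P2: blocked at collider theta (neither it nor any descendant is in the conditioning set).
  P3: blocked at collider theta (neither it nor any descendant is in the conditioning set).
  P4: blocked at collider theta (neither it nor any descendant is in the conditioning set).
  P5: blocked at collider theta (neither it nor any descendant is in the conditioning set).
  P6: blocked at collider theta (neither it nor any descendant is in the conditioning set).
The empty set is therefore the unique smallest valid set.

{}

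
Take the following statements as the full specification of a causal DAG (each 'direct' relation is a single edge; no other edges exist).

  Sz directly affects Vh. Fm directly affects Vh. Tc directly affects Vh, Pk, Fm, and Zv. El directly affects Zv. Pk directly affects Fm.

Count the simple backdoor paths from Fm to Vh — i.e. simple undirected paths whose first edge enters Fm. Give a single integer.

A backdoor path from Fm to Vh is any simple undirected path whose first edge points into Fm (i.e. leaves Fm via a parent).
Parents of Fm: {Pk, Tc}.
Enumerating:
  P1: Fm <- Tc -> Vh
  P2: Fm <- Pk <- Tc -> Vh
That exhausts the simple backdoor paths. Count: 2.

2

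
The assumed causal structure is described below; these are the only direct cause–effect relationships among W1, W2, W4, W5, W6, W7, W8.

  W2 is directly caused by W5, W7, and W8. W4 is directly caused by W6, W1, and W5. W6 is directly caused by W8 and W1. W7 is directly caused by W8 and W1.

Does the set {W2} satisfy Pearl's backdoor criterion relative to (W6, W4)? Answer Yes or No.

No

Backdoor paths from W6 to W4 (paths whose first edge points into W6):
  P1: W6 <- W8 -> W7 <- W1 -> W4
  P2: W6 <- W8 -> W7 -> W2 <- W5 -> W4
  P3: W6 <- W8 -> W2 <- W5 -> W4
  P4: W6 <- W8 -> W2 <- W7 <- W1 -> W4
  P5: W6 <- W1 -> W7 <- W8 -> W2 <- W5 -> W4
  P6: W6 <- W1 -> W7 -> W2 <- W5 -> W4
  P7: W6 <- W1 -> W4
Condition 1 (no descendant of W6 in the set): holds — descendants of W6 are {W4}; none are in {W2}.
Condition 2 (every backdoor path blocked by {W2}):
  P1: open — collider(s) W7 are conditioned on (or have a conditioned descendant) and no non-collider on the path is in the set.
  P2: open — collider(s) W2 are conditioned on (or have a conditioned descendant) and no non-collider on the path is in the set.
  P3: open — collider(s) W2 are conditioned on (or have a conditioned descendant) and no non-collider on the path is in the set.
  P4: open — collider(s) W2 are conditioned on (or have a conditioned descendant) and no non-collider on the path is in the set.
  P5: open — collider(s) W7, W2 are conditioned on (or have a conditioned descendant) and no non-collider on the path is in the set.
  P6: open — collider(s) W2 are conditioned on (or have a conditioned descendant) and no non-collider on the path is in the set.
  P7: open — no interior node is in the conditioning set.
{W2} does not satisfy the backdoor criterion.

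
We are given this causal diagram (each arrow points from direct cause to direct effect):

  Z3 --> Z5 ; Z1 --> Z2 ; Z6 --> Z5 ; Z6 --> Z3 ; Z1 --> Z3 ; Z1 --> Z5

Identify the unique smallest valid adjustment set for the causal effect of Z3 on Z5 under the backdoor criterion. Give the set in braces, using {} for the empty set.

{Z1, Z6}

Variables eligible for adjustment (non-descendants of Z3, excluding Z3 and Z5): {Z1, Z2, Z6}.
Backdoor paths from Z3 to Z5:
  P1: Z3 <- Z1 -> Z5
  P2: Z3 <- Z6 -> Z5
The empty set is not sufficient: P1 (Z3 <- Z1 -> Z5) has no collider blocking it and no conditioned non-collider, so it is open.
Try {Z1, Z6}:
  P1: blocked at fork node Z1 ∈ conditioning set.
  P2: blocked at fork node Z6 ∈ conditioning set.
{Z1, Z6} contains no descendant of Z3 and blocks every backdoor path.
Every element of {Z1, Z6} is needed (dropping Z1 leaves P1 open; dropping Z6 leaves P2 open), so no proper subset is valid.
Among all size-2 subsets of the eligible variables, only {Z1, Z6} blocks every backdoor path, so it is the unique smallest valid adjustment set.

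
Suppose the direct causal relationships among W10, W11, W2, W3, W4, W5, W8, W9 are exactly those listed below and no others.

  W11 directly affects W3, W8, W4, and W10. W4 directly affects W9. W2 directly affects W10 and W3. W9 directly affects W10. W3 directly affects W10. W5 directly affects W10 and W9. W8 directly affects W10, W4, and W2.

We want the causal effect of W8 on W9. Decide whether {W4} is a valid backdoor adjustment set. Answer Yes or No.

Backdoor paths from W8 to W9 (paths whose first edge points into W8):
  P1: W8 <- W11 -> W4 -> W9
  P2: W8 <- W11 -> W3 <- W2 -> W10 <- W5 -> W9
  P3: W8 <- W11 -> W3 <- W2 -> W10 <- W9
  P4: W8 <- W11 -> W3 -> W10 <- W5 -> W9
  P5: W8 <- W11 -> W3 -> W10 <- W9
  P6: W8 <- W11 -> W10 <- W5 -> W9
  P7: W8 <- W11 -> W10 <- W9
Condition 1 (no descendant of W8 in the set): FAILS — W4 is a descendant of W8.
Condition 2 (every backdoor path blocked by {W4}):
  P1: blocked at chain node W4 ∈ conditioning set.
  P2: blocked at collider W3 (neither it nor any descendant is in the conditioning set).
  P3: blocked at collider W3 (neither it nor any descendant is in the conditioning set).
  P4: blocked at collider W10 (neither it nor any descendant is in the conditioning set).
  P5: blocked at collider W10 (neither it nor any descendant is in the conditioning set).
  P6: blocked at collider W10 (neither it nor any descendant is in the conditioning set).
  P7: blocked at collider W10 (neither it nor any descendant is in the conditioning set).
{W4} does not satisfy the backdoor criterion.

No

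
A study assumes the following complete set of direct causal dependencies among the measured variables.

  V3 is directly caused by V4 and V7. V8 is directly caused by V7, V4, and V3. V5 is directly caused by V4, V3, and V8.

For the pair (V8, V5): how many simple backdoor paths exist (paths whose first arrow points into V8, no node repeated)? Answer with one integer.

A backdoor path from V8 to V5 is any simple undirected path whose first edge points into V8 (i.e. leaves V8 via a parent).
Parents of V8: {V3, V4, V7}.
Enumerating:
  P1: V8 <- V7 -> V3 <- V4 -> V5
  P2: V8 <- V7 -> V3 -> V5
  P3: V8 <- V4 -> V3 -> V5
  P4: V8 <- V4 -> V5
  P5: V8 <- V3 <- V4 -> V5
  P6: V8 <- V3 -> V5
That exhausts the simple backdoor paths. Count: 6.

6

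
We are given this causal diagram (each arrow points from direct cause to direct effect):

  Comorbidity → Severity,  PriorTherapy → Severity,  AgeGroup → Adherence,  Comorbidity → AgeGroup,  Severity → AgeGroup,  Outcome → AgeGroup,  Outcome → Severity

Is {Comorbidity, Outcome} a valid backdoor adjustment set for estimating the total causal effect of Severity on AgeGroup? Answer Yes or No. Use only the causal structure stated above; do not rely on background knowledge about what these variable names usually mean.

Backdoor paths from Severity to AgeGroup (paths whose first edge points into Severity):
  P1: Severity <- Comorbidity -> AgeGroup
  P2: Severity <- Outcome -> AgeGroup
Condition 1 (no descendant of Severity in the set): holds — descendants of Severity are {Adherence, AgeGroup}; none are in {Comorbidity, Outcome}.
Condition 2 (every backdoor path blocked by {Comorbidity, Outcome}):
  P1: blocked at fork node Comorbidity ∈ conditioning set.
  P2: blocked at fork node Outcome ∈ conditioning set.
{Comorbidity, Outcome} satisfies the backdoor criterion.

Yes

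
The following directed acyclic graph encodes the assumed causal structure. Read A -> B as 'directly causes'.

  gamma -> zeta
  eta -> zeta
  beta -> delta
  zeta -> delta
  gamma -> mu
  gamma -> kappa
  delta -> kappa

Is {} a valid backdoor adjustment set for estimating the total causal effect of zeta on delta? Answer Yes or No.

Backdoor paths from zeta to delta (paths whose first edge points into zeta):
  P1: zeta <- gamma -> kappa <- delta
Condition 1 (no descendant of zeta in the set): holds — descendants of zeta are {delta, kappa}; none are in {}.
Condition 2 (every backdoor path blocked by {}):
  P1: blocked at collider kappa (neither it nor any descendant is in the conditioning set).
{} satisfies the backdoor criterion.

Yes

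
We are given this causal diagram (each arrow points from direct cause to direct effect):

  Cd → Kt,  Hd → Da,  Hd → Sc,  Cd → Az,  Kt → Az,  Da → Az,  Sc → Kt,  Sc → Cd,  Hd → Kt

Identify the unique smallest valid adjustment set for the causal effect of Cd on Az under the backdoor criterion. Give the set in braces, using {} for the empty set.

Variables eligible for adjustment (non-descendants of Cd, excluding Cd and Az): {Da, Hd, Sc}.
Backdoor paths from Cd to Az:
  P1: Cd <- Sc <- Hd -> Da -> Az
  P2: Cd <- Sc <- Hd -> Kt -> Az
  P3: Cd <- Sc -> Kt <- Hd -> Da -> Az
  P4: Cd <- Sc -> Kt -> Az
The empty set is not sufficient: P1 (Cd <- Sc <- Hd -> Da -> Az) has no collider blocking it and no conditioned non-collider, so it is open.
Try {Sc}:
  P1: blocked at chain node Sc ∈ conditioning set.
  P2: blocked at chain node Sc ∈ conditioning set.
  P3: blocked at fork node Sc ∈ conditioning set.
  P4: blocked at fork node Sc ∈ conditioning set.
{Sc} contains no descendant of Cd and blocks every backdoor path.
No other singleton works — e.g. {Hd} leaves P4 open — so {Sc} is the unique smallest valid adjustment set.

{Sc}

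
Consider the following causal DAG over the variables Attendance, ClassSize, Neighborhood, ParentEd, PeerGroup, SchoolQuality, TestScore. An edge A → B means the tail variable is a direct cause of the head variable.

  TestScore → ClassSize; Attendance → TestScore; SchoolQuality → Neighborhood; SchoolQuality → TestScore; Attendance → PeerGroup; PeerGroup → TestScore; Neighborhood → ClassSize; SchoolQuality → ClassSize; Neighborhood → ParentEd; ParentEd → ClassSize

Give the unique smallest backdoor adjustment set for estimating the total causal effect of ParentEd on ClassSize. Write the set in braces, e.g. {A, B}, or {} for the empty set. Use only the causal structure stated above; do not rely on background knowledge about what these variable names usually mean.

Variables eligible for adjustment (non-descendants of ParentEd, excluding ParentEd and ClassSize): {Attendance, Neighborhood, PeerGroup, SchoolQuality, TestScore}.
Backdoor paths from ParentEd to ClassSize:
  P1: ParentEd <- Neighborhood <- SchoolQuality -> TestScore -> ClassSize
  P2: ParentEd <- Neighborhood <- SchoolQuality -> ClassSize
  P3: ParentEd <- Neighborhood -> ClassSize
The empty set is not sufficient: P1 (ParentEd <- Neighborhood <- SchoolQuality -> TestScore -> ClassSize) has no collider blocking it and no conditioned non-collider, so it is open.
Try {Neighborhood}:
  P1: blocked at chain node Neighborhood ∈ conditioning set.
  P2: blocked at chain node Neighborhood ∈ conditioning set.
  P3: blocked at fork node Neighborhood ∈ conditioning set.
{Neighborhood} contains no descendant of ParentEd and blocks every backdoor path.
No other singleton works — e.g. {Attendance} leaves P1 open — so {Neighborhood} is the unique smallest valid adjustment set.

{Neighborhood}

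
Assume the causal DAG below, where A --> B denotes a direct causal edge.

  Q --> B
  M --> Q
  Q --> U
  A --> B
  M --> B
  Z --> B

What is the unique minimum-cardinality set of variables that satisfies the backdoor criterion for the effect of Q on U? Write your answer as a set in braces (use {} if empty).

{}

Variables eligible for adjustment (non-descendants of Q, excluding Q and U): {A, M, Z}.
Backdoor paths from Q to U:
  (none)
With no backdoor paths the empty set already satisfies the criterion, and it is trivially minimal.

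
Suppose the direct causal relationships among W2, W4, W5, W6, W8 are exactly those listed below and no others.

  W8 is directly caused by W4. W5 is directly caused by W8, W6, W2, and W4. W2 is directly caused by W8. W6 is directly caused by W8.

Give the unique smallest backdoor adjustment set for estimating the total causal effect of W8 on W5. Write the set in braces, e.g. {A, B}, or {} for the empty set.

{W4}

Variables eligible for adjustment (non-descendants of W8, excluding W8 and W5): {W4}.
Backdoor paths from W8 to W5:
  P1: W8 <- W4 -> W5
The empty set is not sufficient: P1 (W8 <- W4 -> W5) has no collider blocking it and no conditioned non-collider, so it is open.
Try {W4}:
  P1: blocked at fork node W4 ∈ conditioning set.
{W4} contains no descendant of W8 and blocks every backdoor path.
{W4} is the unique smallest valid adjustment set.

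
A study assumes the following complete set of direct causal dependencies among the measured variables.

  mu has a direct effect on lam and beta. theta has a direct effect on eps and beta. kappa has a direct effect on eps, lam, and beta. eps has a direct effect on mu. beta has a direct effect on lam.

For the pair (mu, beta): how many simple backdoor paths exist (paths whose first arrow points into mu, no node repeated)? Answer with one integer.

A backdoor path from mu to beta is any simple undirected path whose first edge points into mu (i.e. leaves mu via a parent).
Parents of mu: {eps}.
Enumerating:
  P1: mu <- eps <- theta -> beta
  P2: mu <- eps <- kappa -> beta
  P3: mu <- eps <- kappa -> lam <- beta
That exhausts the simple backdoor paths. Count: 3.

3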